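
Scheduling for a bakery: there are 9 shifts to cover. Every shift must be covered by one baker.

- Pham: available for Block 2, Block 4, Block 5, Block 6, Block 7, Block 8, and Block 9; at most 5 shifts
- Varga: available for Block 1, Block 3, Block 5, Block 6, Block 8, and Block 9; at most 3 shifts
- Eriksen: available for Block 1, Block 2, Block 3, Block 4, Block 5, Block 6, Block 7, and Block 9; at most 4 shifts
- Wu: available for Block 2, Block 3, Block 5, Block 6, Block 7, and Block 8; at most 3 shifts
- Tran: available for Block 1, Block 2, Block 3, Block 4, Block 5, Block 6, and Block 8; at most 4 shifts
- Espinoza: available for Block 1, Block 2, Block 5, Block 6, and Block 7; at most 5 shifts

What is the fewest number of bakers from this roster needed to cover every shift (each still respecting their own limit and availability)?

2

9 slots to fill and no one can take more than 5, so at least ⌈9/5⌉ = 2 bakers are needed.
Pham and Eriksen alone can cover everything: Block 1→Eriksen, Block 2→Pham, Block 3→Eriksen, Block 4→Pham, Block 5→Pham, Block 6→Pham, Block 7→Eriksen, Block 8→Pham, Block 9→Eriksen.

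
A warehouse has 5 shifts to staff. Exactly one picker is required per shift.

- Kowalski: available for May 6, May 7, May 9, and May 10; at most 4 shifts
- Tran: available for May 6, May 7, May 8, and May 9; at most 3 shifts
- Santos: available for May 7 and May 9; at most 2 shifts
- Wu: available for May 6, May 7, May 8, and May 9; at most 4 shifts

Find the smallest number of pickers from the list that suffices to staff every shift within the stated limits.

5 slots to fill and no one can take more than 4, so at least ⌈5/4⌉ = 2 pickers are needed.
Kowalski and Tran alone can cover everything: May 6→Kowalski, May 7→Kowalski, May 8→Tran, May 9→Kowalski, May 10→Kowalski.

2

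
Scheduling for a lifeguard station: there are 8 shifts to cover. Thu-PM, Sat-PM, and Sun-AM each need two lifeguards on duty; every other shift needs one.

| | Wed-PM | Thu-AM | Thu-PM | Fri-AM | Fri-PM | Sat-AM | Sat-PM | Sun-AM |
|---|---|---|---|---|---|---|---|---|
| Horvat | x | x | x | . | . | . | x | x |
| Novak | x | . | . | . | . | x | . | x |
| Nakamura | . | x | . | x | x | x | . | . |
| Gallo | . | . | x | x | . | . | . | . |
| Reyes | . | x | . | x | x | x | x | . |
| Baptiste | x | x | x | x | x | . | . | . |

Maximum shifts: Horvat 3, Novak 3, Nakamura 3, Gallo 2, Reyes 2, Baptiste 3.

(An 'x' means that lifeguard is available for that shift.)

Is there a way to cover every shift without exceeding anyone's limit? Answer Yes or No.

Yes

Sat-PM can only be covered by Horvat and Reyes, so that assignment is forced.
Sun-AM can only be covered by Horvat and Novak, so that assignment is forced.
One valid schedule: Wed-PM→Horvat, Thu-AM→Nakamura, Thu-PM→Gallo+Baptiste, Fri-AM→Nakamura, Fri-PM→Nakamura, Sat-AM→Novak, Sat-PM→Horvat+Reyes, Sun-AM→Horvat+Novak.
Loads: Horvat 3/3, Novak 2/3, Nakamura 3/3, Gallo 1/2, Reyes 1/2, Baptiste 1/3 — all within limits.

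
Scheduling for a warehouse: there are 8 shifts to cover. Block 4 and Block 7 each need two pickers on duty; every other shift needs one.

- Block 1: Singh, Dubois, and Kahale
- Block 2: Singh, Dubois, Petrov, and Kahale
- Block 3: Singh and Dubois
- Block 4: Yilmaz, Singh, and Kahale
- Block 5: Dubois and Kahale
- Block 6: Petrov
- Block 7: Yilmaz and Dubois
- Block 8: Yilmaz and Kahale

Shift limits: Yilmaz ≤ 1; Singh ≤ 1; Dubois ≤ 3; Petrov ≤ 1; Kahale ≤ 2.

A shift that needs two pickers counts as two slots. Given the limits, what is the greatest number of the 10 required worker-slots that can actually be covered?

Total capacity across all pickers is 1+1+3+1+2 = 8, and 10 slots are needed, so at most 8 can be filled.
An assignment achieving 8: Block 1→Dubois, Block 3→Singh, Block 4→Kahale, Block 5→Dubois, Block 6→Petrov, Block 7→Yilmaz+Dubois, Block 8→Kahale.
Loads: Yilmaz 1/1, Singh 1/1, Dubois 3/3, Petrov 1/1, Kahale 2/2.

8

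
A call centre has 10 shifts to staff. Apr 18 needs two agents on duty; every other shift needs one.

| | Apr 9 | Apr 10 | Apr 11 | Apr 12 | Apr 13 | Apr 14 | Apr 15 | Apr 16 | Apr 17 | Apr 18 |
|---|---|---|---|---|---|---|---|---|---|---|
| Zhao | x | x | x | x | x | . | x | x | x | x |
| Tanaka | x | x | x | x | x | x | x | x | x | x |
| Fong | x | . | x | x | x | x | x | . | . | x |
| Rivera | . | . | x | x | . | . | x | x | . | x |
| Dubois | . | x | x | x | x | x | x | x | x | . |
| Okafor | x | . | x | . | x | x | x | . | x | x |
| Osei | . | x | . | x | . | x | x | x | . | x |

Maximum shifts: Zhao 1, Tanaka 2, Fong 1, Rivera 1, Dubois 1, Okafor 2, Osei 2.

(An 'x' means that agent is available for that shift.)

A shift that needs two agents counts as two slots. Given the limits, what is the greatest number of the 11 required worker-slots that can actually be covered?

10

Total capacity across all agents is 1+2+1+1+1+2+2 = 10, and 11 slots are needed, so at most 10 can be filled.
An assignment achieving 10: Apr 9→Zhao, Apr 10→Tanaka, Apr 11→Okafor, Apr 12→Osei, Apr 13→Fong, Apr 14→Dubois, Apr 16→Rivera, Apr 17→Tanaka, Apr 18→Okafor+Osei.
Loads: Zhao 1/1, Tanaka 2/2, Fong 1/1, Rivera 1/1, Dubois 1/1, Okafor 2/2, Osei 2/2.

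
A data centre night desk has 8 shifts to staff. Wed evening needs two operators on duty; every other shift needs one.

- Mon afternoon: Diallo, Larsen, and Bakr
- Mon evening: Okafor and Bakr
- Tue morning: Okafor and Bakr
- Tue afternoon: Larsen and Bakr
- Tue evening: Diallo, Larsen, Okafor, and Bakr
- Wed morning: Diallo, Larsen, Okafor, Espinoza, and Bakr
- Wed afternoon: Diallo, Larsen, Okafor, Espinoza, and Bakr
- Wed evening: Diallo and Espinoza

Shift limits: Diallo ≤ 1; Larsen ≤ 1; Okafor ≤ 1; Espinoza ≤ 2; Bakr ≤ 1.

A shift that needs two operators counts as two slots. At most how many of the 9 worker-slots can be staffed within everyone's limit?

6

Total capacity across all operators is 1+1+1+2+1 = 6, and 9 slots are needed, so at most 6 can be filled.
An assignment achieving 6: Mon evening→Okafor, Tue morning→Bakr, Tue afternoon→Larsen, Wed morning→Espinoza, Wed evening→Diallo+Espinoza.
Loads: Diallo 1/1, Larsen 1/1, Okafor 1/1, Espinoza 2/2, Bakr 1/1.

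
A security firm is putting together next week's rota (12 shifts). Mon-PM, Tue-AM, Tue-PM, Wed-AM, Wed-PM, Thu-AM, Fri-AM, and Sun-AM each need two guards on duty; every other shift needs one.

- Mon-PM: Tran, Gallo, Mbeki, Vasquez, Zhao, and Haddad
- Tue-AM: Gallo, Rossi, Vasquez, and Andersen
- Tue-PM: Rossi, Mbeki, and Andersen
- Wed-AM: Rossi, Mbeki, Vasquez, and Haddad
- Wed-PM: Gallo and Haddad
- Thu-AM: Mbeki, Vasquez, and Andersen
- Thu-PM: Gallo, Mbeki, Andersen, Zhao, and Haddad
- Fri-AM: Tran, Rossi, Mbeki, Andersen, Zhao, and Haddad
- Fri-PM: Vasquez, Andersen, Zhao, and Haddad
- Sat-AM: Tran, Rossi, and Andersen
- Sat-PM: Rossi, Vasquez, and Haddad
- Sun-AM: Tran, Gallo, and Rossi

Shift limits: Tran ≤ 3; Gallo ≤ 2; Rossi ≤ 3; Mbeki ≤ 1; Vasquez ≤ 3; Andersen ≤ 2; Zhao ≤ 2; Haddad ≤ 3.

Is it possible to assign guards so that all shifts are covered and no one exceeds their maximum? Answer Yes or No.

Total capacity is 3+2+3+1+3+2+2+3 = 19 but 20 worker-slots are needed — infeasible.

No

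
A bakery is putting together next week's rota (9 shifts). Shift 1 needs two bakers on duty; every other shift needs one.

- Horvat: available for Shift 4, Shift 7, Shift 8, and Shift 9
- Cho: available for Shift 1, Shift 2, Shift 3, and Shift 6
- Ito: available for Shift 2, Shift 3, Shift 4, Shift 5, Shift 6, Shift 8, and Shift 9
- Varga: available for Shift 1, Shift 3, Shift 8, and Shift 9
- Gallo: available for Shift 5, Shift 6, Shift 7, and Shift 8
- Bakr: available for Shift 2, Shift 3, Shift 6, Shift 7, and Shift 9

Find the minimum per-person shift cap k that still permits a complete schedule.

With 6 bakers and 10 worker-slots to fill, someone must work at least ⌈10/6⌉ = 2 shifts, so k ≥ 2.
k = 2 works: Shift 1→Cho+Varga, Shift 2→Cho, Shift 3→Ito, Shift 4→Horvat, Shift 5→Ito, Shift 6→Gallo, Shift 7→Horvat, Shift 8→Varga, Shift 9→Bakr.
Loads: Horvat 2, Cho 2, Ito 2, Varga 2, Gallo 1, Bakr 1 — all ≤ 2.

2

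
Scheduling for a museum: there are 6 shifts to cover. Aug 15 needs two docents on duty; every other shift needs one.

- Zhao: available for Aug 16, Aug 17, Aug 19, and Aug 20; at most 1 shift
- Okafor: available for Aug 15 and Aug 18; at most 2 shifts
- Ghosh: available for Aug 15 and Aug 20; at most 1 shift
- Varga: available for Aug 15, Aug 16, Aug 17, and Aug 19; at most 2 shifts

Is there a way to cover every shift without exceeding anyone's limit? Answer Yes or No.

Shifts {Aug 15, Aug 16, Aug 17, Aug 19, Aug 20} need 6 worker-slots in total, but the docents available for any of those shifts (Zhao, Okafor, Ghosh, and Varga) can supply at most 5 among them. So no valid schedule exists.

No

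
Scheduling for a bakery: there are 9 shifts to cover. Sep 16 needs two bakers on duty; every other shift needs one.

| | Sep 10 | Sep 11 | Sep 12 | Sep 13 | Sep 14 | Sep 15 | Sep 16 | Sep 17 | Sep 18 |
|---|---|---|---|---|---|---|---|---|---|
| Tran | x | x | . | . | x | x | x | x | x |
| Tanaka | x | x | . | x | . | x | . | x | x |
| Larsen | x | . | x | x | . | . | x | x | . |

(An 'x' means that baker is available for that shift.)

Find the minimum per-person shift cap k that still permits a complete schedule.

4

With 3 bakers and 10 worker-slots to fill, someone must work at least ⌈10/3⌉ = 4 shifts, so k ≥ 4.
k = 4 works: Sep 10→Tanaka, Sep 11→Tran, Sep 12→Larsen, Sep 13→Tanaka, Sep 14→Tran, Sep 15→Tran, Sep 16→Tran+Larsen, Sep 17→Tanaka, Sep 18→Tanaka.
Loads: Tran 4, Tanaka 4, Larsen 2 — all ≤ 4.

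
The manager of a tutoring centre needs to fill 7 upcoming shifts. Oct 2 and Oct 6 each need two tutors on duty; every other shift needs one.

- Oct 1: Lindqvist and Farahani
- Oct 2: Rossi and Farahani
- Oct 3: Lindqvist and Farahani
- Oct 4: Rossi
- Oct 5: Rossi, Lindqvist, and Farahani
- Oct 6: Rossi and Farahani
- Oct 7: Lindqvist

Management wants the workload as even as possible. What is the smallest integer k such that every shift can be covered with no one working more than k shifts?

3

With 3 tutors and 9 worker-slots to fill, someone must work at least ⌈9/3⌉ = 3 shifts, so k ≥ 3.
k = 3 works: Oct 1→Lindqvist, Oct 2→Rossi+Farahani, Oct 3→Lindqvist, Oct 4→Rossi, Oct 5→Farahani, Oct 6→Rossi+Farahani, Oct 7→Lindqvist.
Loads: Rossi 3, Lindqvist 3, Farahani 3 — all ≤ 3.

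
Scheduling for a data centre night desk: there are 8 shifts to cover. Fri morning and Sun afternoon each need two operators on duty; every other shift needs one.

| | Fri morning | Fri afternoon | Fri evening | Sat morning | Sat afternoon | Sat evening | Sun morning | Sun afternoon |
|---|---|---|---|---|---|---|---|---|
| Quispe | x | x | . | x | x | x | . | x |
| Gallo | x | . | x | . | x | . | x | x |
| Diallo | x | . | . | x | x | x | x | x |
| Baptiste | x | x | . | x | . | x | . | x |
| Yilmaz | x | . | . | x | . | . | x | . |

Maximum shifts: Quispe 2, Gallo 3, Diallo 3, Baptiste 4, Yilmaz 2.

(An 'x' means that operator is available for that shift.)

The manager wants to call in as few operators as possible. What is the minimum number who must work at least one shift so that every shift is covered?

10 slots to fill and no one can take more than 4, so at least ⌈10/4⌉ = 3 operators are needed.
Gallo, Diallo, and Baptiste alone can cover everything: Fri morning→Diallo+Baptiste, Fri afternoon→Baptiste, Fri evening→Gallo, Sat morning→Diallo, Sat afternoon→Gallo, Sat evening→Baptiste, Sun morning→Gallo, Sun afternoon→Diallo+Baptiste.

3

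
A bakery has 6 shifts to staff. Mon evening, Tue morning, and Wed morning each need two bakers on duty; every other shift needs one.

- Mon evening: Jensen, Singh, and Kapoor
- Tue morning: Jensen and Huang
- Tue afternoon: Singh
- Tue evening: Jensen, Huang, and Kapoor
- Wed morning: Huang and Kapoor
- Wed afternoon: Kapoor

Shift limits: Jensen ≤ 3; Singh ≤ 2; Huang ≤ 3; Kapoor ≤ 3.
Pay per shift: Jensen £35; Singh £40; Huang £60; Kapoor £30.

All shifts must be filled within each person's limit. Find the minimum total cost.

£355

Tue morning can only be covered by Jensen and Huang, so that assignment is forced.
Tue afternoon can only be covered by Singh, so that assignment is forced.
Wed morning can only be covered by Huang and Kapoor, so that assignment is forced.
Picking the cheapest available baker for each shift independently would cost £350, but that ignores the shift limits.
An optimal schedule: Mon evening→Kapoor+Jensen, Tue morning→Jensen+Huang, Tue afternoon→Singh, Tue evening→Jensen, Wed morning→Kapoor+Huang, Wed afternoon→Kapoor.
Total: 30 + 35 + 35 + 60 + 40 + 35 + 30 + 60 + 30 = £355.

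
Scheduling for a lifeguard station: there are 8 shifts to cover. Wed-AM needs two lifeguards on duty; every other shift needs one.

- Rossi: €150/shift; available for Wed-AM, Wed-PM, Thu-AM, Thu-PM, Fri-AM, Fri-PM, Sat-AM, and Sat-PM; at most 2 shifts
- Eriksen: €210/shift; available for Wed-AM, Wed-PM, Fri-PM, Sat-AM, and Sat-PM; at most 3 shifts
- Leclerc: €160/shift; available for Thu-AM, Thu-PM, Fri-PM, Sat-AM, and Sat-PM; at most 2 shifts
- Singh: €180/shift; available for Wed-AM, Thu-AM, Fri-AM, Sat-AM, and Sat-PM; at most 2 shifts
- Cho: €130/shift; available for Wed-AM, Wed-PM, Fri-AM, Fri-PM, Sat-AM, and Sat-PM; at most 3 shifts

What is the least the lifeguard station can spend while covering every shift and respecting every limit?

Picking the cheapest available lifeguard for each shift independently would cost €1230, but that ignores the shift limits.
An optimal schedule: Wed-AM→Cho+Singh, Wed-PM→Cho, Thu-AM→Rossi, Thu-PM→Rossi, Fri-AM→Cho, Fri-PM→Leclerc, Sat-AM→Leclerc, Sat-PM→Singh.
Total: 130 + 180 + 130 + 150 + 150 + 130 + 160 + 160 + 180 = €1370.

€1370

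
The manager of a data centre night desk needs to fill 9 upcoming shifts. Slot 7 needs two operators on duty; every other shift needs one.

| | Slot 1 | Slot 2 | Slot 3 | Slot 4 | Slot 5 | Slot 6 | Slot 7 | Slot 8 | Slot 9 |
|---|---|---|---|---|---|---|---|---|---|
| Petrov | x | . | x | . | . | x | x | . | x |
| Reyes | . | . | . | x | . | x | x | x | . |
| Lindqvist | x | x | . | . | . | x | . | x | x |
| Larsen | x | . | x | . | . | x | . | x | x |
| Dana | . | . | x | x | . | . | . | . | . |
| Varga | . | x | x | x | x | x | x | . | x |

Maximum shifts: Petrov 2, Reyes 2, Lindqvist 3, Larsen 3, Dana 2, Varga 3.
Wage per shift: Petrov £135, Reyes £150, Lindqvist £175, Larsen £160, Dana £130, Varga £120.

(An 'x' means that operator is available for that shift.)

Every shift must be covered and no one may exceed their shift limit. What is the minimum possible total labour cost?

Slot 5 can only be covered by Varga, so that assignment is forced.
Picking the cheapest available operator for each shift independently would cost £1260, but that ignores the shift limits.
An optimal schedule: Slot 1→Petrov, Slot 2→Varga, Slot 3→Dana, Slot 4→Dana, Slot 5→Varga, Slot 6→Reyes, Slot 7→Varga+Petrov, Slot 8→Reyes, Slot 9→Larsen.
Total: 135 + 120 + 130 + 130 + 120 + 150 + 120 + 135 + 150 + 160 = £1350.

£1350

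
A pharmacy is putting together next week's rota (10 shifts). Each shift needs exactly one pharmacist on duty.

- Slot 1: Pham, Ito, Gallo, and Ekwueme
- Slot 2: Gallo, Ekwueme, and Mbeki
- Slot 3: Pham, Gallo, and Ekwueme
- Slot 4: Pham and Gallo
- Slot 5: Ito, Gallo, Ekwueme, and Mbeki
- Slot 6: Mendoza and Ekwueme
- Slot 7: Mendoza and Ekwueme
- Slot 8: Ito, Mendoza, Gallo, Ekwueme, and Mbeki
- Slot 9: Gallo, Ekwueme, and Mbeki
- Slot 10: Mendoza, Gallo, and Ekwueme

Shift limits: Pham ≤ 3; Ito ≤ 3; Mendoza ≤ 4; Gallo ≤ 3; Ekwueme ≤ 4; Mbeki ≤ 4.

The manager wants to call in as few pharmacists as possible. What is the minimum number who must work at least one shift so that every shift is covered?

10 slots to fill and no one can take more than 4, so at least ⌈10/4⌉ = 3 pharmacists are needed.
Pham, Mendoza, and Gallo alone can cover everything: Slot 1→Pham, Slot 2→Gallo, Slot 3→Pham, Slot 4→Pham, Slot 5→Gallo, Slot 6→Mendoza, Slot 7→Mendoza, Slot 8→Mendoza, Slot 9→Gallo, Slot 10→Mendoza.

3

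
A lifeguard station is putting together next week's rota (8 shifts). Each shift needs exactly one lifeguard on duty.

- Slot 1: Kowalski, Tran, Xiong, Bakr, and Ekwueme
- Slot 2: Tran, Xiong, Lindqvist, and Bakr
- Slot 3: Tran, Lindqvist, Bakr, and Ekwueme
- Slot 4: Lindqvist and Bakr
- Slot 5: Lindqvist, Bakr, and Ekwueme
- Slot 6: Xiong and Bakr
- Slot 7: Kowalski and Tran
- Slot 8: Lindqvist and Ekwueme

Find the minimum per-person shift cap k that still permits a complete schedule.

2

With 6 lifeguards and 8 worker-slots to fill, someone must work at least ⌈8/6⌉ = 2 shifts, so k ≥ 2.
k = 2 works: Slot 1→Kowalski, Slot 2→Tran, Slot 3→Tran, Slot 4→Lindqvist, Slot 5→Bakr, Slot 6→Xiong, Slot 7→Kowalski, Slot 8→Lindqvist.
Loads: Kowalski 2, Tran 2, Xiong 1, Lindqvist 2, Bakr 1, Ekwueme 0 — all ≤ 2.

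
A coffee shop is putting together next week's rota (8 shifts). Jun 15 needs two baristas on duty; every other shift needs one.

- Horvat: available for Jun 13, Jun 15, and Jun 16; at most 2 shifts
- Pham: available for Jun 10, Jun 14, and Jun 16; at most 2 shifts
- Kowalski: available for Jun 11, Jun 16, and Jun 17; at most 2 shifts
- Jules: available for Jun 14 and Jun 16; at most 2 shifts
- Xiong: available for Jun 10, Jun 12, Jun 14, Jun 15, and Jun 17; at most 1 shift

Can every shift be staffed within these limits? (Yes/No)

No

Total capacity is 9 and 9 slots are needed, so capacity alone doesn't rule it out.
Shifts {Jun 12, Jun 15} need 3 worker-slots in total, but the baristas available for any of those shifts (Horvat and Xiong) can supply at most 2 among them. So no valid schedule exists.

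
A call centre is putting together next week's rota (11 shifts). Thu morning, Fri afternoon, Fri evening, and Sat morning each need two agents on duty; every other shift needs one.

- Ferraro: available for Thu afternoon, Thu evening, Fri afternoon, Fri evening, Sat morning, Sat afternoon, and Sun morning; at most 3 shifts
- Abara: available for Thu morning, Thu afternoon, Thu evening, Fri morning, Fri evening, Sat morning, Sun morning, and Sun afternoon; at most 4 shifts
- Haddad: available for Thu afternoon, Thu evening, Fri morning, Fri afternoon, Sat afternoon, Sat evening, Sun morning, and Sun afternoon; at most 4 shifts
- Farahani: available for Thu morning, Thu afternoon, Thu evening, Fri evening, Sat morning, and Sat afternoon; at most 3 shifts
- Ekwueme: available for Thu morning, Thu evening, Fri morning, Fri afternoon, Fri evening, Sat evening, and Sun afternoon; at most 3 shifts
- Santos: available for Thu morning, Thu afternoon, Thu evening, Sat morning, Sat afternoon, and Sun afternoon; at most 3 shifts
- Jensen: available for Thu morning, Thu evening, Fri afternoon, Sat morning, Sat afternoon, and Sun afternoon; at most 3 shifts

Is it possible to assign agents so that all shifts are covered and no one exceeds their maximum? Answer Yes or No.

Yes

One valid schedule: Thu morning→Farahani+Ekwueme, Thu afternoon→Ferraro, Thu evening→Abara, Fri morning→Abara, Fri afternoon→Haddad+Ekwueme, Fri evening→Abara+Farahani, Sat morning→Farahani+Santos, Sat afternoon→Ferraro, Sat evening→Haddad, Sun morning→Ferraro, Sun afternoon→Abara.
Loads: Ferraro 3/3, Abara 4/4, Haddad 2/4, Farahani 3/3, Ekwueme 2/3, Santos 1/3, Jensen 0/3 — all within limits.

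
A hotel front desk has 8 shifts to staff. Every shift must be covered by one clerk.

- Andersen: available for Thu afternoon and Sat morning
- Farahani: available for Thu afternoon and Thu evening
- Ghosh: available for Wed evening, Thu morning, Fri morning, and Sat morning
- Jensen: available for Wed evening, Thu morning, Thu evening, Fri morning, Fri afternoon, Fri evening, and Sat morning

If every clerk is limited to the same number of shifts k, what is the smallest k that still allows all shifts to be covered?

With 4 clerks and 8 worker-slots to fill, someone must work at least ⌈8/4⌉ = 2 shifts, so k ≥ 2.
k = 2 fails: Shifts {Wed evening, Thu morning, Fri morning, Fri afternoon, Fri evening} need 5 worker-slots in total, but the clerks available for any of those shifts (Ghosh and Jensen) can supply at most 4 among them. So no valid schedule exists.
k = 3 works: Wed evening→Ghosh, Thu morning→Ghosh, Thu afternoon→Andersen, Thu evening→Farahani, Fri morning→Ghosh, Fri afternoon→Jensen, Fri evening→Jensen, Sat morning→Andersen.
Loads: Andersen 2, Farahani 1, Ghosh 3, Jensen 2 — all ≤ 3.

3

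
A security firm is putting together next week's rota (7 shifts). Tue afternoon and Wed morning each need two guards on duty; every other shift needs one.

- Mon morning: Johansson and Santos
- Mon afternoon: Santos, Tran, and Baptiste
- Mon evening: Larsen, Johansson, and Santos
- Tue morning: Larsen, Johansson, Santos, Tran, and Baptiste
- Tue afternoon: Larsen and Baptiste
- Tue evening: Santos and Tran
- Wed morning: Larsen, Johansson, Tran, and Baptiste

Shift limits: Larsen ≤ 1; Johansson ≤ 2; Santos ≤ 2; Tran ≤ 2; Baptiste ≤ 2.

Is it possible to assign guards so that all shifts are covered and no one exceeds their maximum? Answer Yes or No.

Tue afternoon can only be covered by Larsen and Baptiste, so that assignment is forced.
One valid schedule: Mon morning→Johansson, Mon afternoon→Santos, Mon evening→Johansson, Tue morning→Tran, Tue afternoon→Larsen+Baptiste, Tue evening→Santos, Wed morning→Tran+Baptiste.
Loads: Larsen 1/1, Johansson 2/2, Santos 2/2, Tran 2/2, Baptiste 2/2 — all within limits.

Yes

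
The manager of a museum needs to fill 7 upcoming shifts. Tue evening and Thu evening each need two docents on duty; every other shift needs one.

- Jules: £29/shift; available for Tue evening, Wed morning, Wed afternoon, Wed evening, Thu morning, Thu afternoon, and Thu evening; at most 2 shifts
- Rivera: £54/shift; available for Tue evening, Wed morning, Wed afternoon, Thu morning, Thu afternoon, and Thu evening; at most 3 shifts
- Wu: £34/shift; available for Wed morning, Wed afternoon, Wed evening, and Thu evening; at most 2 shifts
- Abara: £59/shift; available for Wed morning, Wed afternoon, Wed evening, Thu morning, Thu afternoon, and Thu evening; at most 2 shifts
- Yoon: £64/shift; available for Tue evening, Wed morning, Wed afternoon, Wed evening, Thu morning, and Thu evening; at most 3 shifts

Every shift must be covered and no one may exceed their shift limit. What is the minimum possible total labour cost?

£406

Picking the cheapest available docent for each shift independently would cost £291, but that ignores the shift limits.
An optimal schedule: Tue evening→Jules+Rivera, Wed morning→Wu, Wed afternoon→Abara, Wed evening→Wu, Thu morning→Rivera, Thu afternoon→Jules, Thu evening→Rivera+Abara.
Total: 29 + 54 + 34 + 59 + 34 + 54 + 29 + 54 + 59 = £406.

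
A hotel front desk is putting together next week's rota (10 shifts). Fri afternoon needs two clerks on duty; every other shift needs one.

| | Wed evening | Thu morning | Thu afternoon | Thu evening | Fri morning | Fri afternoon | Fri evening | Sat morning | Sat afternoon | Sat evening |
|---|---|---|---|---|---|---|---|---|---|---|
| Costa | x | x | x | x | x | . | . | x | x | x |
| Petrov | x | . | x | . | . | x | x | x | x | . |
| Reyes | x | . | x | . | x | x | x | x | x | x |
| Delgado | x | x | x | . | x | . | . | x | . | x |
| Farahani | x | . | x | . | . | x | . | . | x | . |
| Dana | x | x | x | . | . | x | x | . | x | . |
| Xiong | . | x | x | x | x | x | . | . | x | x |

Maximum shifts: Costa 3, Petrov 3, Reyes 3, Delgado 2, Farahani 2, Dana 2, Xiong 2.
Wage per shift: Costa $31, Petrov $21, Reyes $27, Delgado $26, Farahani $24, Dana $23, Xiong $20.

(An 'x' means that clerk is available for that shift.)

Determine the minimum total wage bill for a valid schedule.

Picking the cheapest available clerk for each shift independently would cost $224, but that ignores the shift limits.
An optimal schedule: Wed evening→Petrov, Thu morning→Xiong, Thu afternoon→Farahani, Thu evening→Xiong, Fri morning→Delgado, Fri afternoon→Dana+Farahani, Fri evening→Petrov, Sat morning→Petrov, Sat afternoon→Dana, Sat evening→Delgado.
Total: 21 + 20 + 24 + 20 + 26 + 23 + 24 + 21 + 21 + 23 + 26 = $249.

$249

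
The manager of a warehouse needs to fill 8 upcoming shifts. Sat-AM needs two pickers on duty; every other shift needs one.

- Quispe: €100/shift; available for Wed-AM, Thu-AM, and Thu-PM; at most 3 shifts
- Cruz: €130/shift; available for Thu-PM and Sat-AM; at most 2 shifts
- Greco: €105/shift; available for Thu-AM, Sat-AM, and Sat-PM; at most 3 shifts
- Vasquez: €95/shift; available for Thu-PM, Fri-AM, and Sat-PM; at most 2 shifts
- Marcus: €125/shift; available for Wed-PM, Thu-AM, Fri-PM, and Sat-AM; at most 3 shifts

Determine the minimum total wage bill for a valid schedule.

€970

Wed-AM can only be covered by Quispe, so that assignment is forced.
Wed-PM can only be covered by Marcus, so that assignment is forced.
Fri-AM can only be covered by Vasquez, so that assignment is forced.
Picking the cheapest available picker for each shift independently would cost €965, but that ignores the shift limits.
An optimal schedule: Wed-AM→Quispe, Wed-PM→Marcus, Thu-AM→Quispe, Thu-PM→Quispe, Fri-AM→Vasquez, Fri-PM→Marcus, Sat-AM→Greco+Marcus, Sat-PM→Vasquez.
Total: 100 + 125 + 100 + 100 + 95 + 125 + 105 + 125 + 95 = €970.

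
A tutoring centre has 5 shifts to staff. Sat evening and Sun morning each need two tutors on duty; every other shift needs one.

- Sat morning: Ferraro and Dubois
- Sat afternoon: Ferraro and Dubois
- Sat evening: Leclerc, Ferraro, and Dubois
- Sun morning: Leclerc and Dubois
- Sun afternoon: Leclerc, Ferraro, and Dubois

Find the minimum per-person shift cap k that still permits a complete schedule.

With 3 tutors and 7 worker-slots to fill, someone must work at least ⌈7/3⌉ = 3 shifts, so k ≥ 3.
k = 3 works: Sat morning→Ferraro, Sat afternoon→Ferraro, Sat evening→Leclerc+Ferraro, Sun morning→Leclerc+Dubois, Sun afternoon→Leclerc.
Loads: Leclerc 3, Ferraro 3, Dubois 1 — all ≤ 3.

3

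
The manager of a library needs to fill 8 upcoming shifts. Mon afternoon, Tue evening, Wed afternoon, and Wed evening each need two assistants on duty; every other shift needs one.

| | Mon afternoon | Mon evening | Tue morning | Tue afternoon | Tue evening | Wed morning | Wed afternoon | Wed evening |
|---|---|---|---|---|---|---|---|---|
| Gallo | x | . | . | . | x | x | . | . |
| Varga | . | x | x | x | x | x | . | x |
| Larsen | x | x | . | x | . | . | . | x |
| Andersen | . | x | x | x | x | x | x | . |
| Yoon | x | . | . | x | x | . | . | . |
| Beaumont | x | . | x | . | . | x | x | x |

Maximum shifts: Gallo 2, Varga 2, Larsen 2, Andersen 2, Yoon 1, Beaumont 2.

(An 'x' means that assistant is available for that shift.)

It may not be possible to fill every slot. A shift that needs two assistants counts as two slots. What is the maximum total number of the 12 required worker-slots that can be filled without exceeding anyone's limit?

11

Total capacity across all assistants is 2+2+2+2+1+2 = 11, and 12 slots are needed, so at most 11 can be filled.
An assignment achieving 11: Mon afternoon→Gallo+Larsen, Mon evening→Varga, Tue morning→Varga, Tue afternoon→Andersen, Tue evening→Gallo+Yoon, Wed afternoon→Andersen+Beaumont, Wed evening→Larsen+Beaumont.
Loads: Gallo 2/2, Varga 2/2, Larsen 2/2, Andersen 2/2, Yoon 1/1, Beaumont 2/2.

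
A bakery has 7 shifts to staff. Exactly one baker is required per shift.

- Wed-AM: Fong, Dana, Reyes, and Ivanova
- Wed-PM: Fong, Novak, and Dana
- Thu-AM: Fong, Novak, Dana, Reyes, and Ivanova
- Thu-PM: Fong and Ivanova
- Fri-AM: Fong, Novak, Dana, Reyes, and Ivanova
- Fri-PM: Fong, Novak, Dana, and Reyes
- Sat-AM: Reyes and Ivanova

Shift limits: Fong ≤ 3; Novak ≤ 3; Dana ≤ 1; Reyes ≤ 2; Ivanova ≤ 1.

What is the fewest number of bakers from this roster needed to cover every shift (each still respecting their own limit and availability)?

7 slots to fill and no one can take more than 3, so at least ⌈7/3⌉ = 3 bakers are needed.
Fong, Novak, and Reyes alone can cover everything: Wed-AM→Fong, Wed-PM→Fong, Thu-AM→Novak, Thu-PM→Fong, Fri-AM→Novak, Fri-PM→Novak, Sat-AM→Reyes.

3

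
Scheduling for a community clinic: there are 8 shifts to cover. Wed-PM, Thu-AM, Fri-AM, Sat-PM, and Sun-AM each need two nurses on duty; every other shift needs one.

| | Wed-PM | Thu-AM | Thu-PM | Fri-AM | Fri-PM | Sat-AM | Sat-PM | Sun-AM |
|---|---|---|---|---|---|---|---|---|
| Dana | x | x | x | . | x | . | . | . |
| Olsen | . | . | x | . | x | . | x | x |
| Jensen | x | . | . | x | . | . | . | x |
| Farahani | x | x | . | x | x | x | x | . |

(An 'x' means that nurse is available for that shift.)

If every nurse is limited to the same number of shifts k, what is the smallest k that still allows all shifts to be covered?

With 4 nurses and 13 worker-slots to fill, someone must work at least ⌈13/4⌉ = 4 shifts, so k ≥ 4.
k = 4 works: Wed-PM→Dana+Jensen, Thu-AM→Dana+Farahani, Thu-PM→Dana, Fri-AM→Jensen+Farahani, Fri-PM→Dana, Sat-AM→Farahani, Sat-PM→Olsen+Farahani, Sun-AM→Olsen+Jensen.
Loads: Dana 4, Olsen 2, Jensen 3, Farahani 4 — all ≤ 4.

4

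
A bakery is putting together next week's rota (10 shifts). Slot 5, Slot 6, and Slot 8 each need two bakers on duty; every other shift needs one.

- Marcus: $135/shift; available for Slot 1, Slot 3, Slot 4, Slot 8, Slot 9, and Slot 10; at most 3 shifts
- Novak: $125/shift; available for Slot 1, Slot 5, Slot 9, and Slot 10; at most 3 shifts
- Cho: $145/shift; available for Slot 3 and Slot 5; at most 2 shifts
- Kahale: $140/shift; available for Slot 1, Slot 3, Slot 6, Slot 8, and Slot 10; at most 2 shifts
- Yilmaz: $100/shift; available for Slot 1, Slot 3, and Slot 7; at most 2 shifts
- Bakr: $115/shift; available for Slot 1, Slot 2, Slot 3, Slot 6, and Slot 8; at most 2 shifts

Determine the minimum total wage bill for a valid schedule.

$1635

Slot 2 can only be covered by Bakr, so that assignment is forced.
Slot 4 can only be covered by Marcus, so that assignment is forced.
Slot 5 can only be covered by Novak and Cho, so that assignment is forced.
Picking the cheapest available baker for each shift independently would cost $1575, but that ignores the shift limits.
An optimal schedule: Slot 1→Yilmaz, Slot 2→Bakr, Slot 3→Marcus, Slot 4→Marcus, Slot 5→Novak+Cho, Slot 6→Bakr+Kahale, Slot 7→Yilmaz, Slot 8→Marcus+Kahale, Slot 9→Novak, Slot 10→Novak.
Total: 100 + 115 + 135 + 135 + 125 + 145 + 115 + 140 + 100 + 135 + 140 + 125 + 125 = $1635.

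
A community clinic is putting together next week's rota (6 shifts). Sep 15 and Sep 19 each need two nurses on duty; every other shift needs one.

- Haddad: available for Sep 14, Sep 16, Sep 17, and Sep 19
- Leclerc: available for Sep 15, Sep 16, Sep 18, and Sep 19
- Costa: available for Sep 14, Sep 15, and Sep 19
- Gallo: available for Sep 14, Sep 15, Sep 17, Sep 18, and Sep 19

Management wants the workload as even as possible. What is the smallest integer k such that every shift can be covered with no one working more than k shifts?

With 4 nurses and 8 worker-slots to fill, someone must work at least ⌈8/4⌉ = 2 shifts, so k ≥ 2.
k = 2 works: Sep 14→Costa, Sep 15→Leclerc+Gallo, Sep 16→Haddad, Sep 17→Haddad, Sep 18→Leclerc, Sep 19→Costa+Gallo.
Loads: Haddad 2, Leclerc 2, Costa 2, Gallo 2 — all ≤ 2.

2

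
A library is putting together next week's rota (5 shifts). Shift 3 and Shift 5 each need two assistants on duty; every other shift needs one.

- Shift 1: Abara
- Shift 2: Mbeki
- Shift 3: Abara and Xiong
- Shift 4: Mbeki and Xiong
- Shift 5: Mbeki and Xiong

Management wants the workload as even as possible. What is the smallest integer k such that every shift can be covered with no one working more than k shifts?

3

With 3 assistants and 7 worker-slots to fill, someone must work at least ⌈7/3⌉ = 3 shifts, so k ≥ 3.
k = 3 works: Shift 1→Abara, Shift 2→Mbeki, Shift 3→Abara+Xiong, Shift 4→Mbeki, Shift 5→Mbeki+Xiong.
Loads: Mbeki 3, Abara 2, Xiong 2 — all ≤ 3.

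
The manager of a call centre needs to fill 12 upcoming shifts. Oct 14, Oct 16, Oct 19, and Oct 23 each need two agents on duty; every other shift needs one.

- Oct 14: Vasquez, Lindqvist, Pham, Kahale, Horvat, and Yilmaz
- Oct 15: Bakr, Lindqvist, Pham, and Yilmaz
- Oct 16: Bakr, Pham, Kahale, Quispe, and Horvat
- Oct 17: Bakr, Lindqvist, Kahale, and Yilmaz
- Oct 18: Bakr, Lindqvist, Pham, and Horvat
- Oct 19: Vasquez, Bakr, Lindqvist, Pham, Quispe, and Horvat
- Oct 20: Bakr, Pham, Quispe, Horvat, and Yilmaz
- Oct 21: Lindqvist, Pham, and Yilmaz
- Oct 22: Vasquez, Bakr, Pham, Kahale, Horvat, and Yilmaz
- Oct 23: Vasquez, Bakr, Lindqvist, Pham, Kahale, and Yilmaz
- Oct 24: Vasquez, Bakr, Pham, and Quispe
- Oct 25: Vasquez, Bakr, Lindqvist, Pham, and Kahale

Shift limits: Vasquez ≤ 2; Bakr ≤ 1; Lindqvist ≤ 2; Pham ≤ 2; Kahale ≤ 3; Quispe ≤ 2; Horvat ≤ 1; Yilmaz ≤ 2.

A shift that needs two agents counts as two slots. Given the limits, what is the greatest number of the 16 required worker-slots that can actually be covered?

15

Total capacity across all agents is 2+1+2+2+3+2+1+2 = 15, and 16 slots are needed, so at most 15 can be filled.
An assignment achieving 15: Oct 14→Kahale+Horvat, Oct 15→Bakr, Oct 16→Pham+Kahale, Oct 17→Lindqvist, Oct 18→Pham, Oct 19→Quispe, Oct 20→Quispe, Oct 21→Lindqvist, Oct 22→Yilmaz, Oct 23→Kahale+Yilmaz, Oct 24→Vasquez, Oct 25→Vasquez.
Loads: Vasquez 2/2, Bakr 1/1, Lindqvist 2/2, Pham 2/2, Kahale 3/3, Quispe 2/2, Horvat 1/1, Yilmaz 2/2.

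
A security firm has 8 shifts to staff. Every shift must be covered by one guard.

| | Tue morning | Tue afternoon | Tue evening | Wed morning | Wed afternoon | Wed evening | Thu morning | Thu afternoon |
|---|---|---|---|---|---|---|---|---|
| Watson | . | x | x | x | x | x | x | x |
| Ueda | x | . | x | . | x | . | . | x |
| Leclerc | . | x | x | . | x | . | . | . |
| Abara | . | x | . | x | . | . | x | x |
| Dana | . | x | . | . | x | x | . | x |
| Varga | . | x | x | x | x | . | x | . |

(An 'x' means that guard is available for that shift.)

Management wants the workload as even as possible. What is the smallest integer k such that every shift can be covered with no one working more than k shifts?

2

With 6 guards and 8 worker-slots to fill, someone must work at least ⌈8/6⌉ = 2 shifts, so k ≥ 2.
k = 2 works: Tue morning→Ueda, Tue afternoon→Leclerc, Tue evening→Ueda, Wed morning→Watson, Wed afternoon→Leclerc, Wed evening→Watson, Thu morning→Abara, Thu afternoon→Abara.
Loads: Watson 2, Ueda 2, Leclerc 2, Abara 2, Dana 0, Varga 0 — all ≤ 2.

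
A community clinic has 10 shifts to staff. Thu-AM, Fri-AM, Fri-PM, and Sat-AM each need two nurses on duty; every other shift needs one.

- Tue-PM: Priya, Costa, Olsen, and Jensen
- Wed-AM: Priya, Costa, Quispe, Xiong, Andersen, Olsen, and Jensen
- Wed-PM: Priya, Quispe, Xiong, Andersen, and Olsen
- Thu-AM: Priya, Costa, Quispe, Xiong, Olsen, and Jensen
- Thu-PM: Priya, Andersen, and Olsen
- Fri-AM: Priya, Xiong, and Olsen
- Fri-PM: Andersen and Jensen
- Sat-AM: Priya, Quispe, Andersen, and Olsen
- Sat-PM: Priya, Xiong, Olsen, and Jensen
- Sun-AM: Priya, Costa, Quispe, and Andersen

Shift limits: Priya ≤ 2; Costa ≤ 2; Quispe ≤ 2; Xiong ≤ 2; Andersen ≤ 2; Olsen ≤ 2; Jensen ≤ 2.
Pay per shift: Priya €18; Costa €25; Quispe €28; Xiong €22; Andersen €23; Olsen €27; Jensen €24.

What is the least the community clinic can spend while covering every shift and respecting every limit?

€334

Fri-PM can only be covered by Andersen and Jensen, so that assignment is forced.
Picking the cheapest available nurse for each shift independently would cost €276, but that ignores the shift limits.
An optimal schedule: Tue-PM→Costa, Wed-AM→Olsen, Wed-PM→Quispe, Thu-AM→Olsen+Jensen, Thu-PM→Priya, Fri-AM→Priya+Xiong, Fri-PM→Andersen+Jensen, Sat-AM→Quispe+Andersen, Sat-PM→Xiong, Sun-AM→Costa.
Total: 25 + 27 + 28 + 27 + 24 + 18 + 18 + 22 + 23 + 24 + 28 + 23 + 22 + 25 = €334.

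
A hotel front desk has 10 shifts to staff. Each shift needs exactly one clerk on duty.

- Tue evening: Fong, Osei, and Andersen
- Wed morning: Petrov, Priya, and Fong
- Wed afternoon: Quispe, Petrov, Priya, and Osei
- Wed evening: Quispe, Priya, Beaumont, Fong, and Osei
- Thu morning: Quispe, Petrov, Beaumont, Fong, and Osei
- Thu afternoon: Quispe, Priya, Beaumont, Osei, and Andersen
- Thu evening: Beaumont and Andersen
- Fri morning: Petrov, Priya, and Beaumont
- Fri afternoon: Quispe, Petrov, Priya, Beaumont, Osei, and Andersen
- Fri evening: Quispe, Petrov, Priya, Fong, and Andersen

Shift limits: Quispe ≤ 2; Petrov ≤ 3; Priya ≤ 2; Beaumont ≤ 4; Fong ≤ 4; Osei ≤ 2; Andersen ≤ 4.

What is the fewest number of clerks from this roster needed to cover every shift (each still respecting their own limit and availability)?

3

10 slots to fill and no one can take more than 4, so at least ⌈10/4⌉ = 3 clerks are needed.
Quispe, Beaumont, and Fong alone can cover everything: Tue evening→Fong, Wed morning→Fong, Wed afternoon→Quispe, Wed evening→Beaumont, Thu morning→Fong, Thu afternoon→Quispe, Thu evening→Beaumont, Fri morning→Beaumont, Fri afternoon→Beaumont, Fri evening→Fong.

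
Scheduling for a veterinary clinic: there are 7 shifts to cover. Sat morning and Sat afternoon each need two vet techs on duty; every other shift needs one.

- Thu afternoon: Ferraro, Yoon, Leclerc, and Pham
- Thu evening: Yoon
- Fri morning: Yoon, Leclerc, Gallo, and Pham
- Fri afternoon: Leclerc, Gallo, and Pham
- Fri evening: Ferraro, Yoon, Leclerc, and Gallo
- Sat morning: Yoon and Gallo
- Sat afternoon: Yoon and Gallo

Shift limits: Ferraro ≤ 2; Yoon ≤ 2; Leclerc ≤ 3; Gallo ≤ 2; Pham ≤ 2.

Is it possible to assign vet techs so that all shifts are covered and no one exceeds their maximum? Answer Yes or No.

Total capacity is 11 and 9 slots are needed, so capacity alone doesn't rule it out.
Shifts {Thu evening, Sat morning, Sat afternoon} need 5 worker-slots in total, but the vet techs available for any of those shifts (Yoon and Gallo) can supply at most 4 among them. So no valid schedule exists.

No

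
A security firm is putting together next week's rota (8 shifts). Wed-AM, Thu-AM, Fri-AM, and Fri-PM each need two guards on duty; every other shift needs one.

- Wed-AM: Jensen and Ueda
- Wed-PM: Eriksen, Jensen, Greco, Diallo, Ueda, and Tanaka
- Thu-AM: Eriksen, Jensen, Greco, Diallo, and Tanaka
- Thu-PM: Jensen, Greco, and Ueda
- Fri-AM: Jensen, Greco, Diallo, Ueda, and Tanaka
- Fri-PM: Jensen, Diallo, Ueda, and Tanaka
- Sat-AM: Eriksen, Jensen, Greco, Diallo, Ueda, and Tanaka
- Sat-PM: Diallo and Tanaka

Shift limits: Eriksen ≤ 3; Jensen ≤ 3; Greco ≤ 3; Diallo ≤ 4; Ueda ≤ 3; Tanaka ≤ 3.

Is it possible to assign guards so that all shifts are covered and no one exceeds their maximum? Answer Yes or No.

Wed-AM can only be covered by Jensen and Ueda, so that assignment is forced.
One valid schedule: Wed-AM→Jensen+Ueda, Wed-PM→Eriksen, Thu-AM→Eriksen+Greco, Thu-PM→Jensen, Fri-AM→Greco+Diallo, Fri-PM→Jensen+Diallo, Sat-AM→Eriksen, Sat-PM→Diallo.
Loads: Eriksen 3/3, Jensen 3/3, Greco 2/3, Diallo 3/4, Ueda 1/3, Tanaka 0/3 — all within limits.

Yes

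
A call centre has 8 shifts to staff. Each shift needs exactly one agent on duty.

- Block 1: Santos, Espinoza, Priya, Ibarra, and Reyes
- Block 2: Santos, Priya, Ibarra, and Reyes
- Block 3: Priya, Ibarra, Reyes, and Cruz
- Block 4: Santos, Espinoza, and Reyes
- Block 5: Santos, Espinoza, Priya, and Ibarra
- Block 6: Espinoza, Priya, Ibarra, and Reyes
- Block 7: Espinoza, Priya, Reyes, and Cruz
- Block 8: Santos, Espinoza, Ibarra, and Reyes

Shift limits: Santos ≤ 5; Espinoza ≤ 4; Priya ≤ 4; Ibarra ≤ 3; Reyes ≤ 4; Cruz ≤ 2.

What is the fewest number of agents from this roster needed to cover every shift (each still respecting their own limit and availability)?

2

8 slots to fill and no one can take more than 5, so at least ⌈8/5⌉ = 2 agents are needed.
Santos and Priya alone can cover everything: Block 1→Santos, Block 2→Santos, Block 3→Priya, Block 4→Santos, Block 5→Santos, Block 6→Priya, Block 7→Priya, Block 8→Santos.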